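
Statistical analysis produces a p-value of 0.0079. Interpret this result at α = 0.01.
Since p = 0.0079 < α = 0.01, reject H₀.
There is sufficient evidence to reject the null hypothesis; the result is statistically significant at the 0.01 level.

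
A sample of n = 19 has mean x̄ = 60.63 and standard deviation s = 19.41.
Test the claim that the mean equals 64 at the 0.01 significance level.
One-sample t-test:
H₀: μ = 64
H₁: μ ≠ 64
df = n - 1 = 18
t = (x̄ - μ₀) / (s/√n) = (60.63 - 64) / (19.41/√19) = -0.757
p-value = 0.4590

Since p-value > α = 0.01, we fail to reject H₀.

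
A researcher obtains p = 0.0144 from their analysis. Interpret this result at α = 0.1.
Since p = 0.0144 < α = 0.1, reject H₀.
There is sufficient evidence to reject the null hypothesis; the result is statistically significant at the 0.1 level.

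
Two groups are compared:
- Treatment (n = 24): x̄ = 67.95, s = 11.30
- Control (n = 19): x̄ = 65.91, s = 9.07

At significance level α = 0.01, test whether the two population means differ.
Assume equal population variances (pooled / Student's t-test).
Student's two-sample t-test (equal variances):
H₀: μ₁ = μ₂
H₁: μ₁ ≠ μ₂
df = n₁ + n₂ - 2 = 41
Pooled variance s_p² = [(n₁-1)s₁² + (n₂-1)s₂²] / (n₁ + n₂ - 2) = [(23)(11.30²) + (18)(9.07²)] / 41 = 107.7473
SE = √(s_p²(1/n₁ + 1/n₂)) = √(107.7473 × (1/24 + 1/19)) = 3.1875
t = (x̄₁ - x̄₂) / SE = (67.95 - 65.91) / 3.1875 = 2.04 / 3.1875 = 0.640
p-value = 0.5257

Since p-value > α = 0.01, we fail to reject H₀.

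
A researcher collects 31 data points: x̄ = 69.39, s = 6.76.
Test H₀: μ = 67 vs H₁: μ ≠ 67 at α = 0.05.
One-sample t-test:
H₀: μ = 67
H₁: μ ≠ 67
df = n - 1 = 30
t = (x̄ - μ₀) / (s/√n) = (69.39 - 67) / (6.76/√31) = 1.968
p-value = 0.0583

Since p-value > α = 0.05, we fail to reject H₀.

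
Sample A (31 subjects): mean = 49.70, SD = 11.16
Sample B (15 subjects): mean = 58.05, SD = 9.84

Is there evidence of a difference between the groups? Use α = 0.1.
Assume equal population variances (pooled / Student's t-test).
Student's two-sample t-test (equal variances):
H₀: μ₁ = μ₂
H₁: μ₁ ≠ μ₂
df = n₁ + n₂ - 2 = 44
Pooled variance s_p² = [(n₁-1)s₁² + (n₂-1)s₂²] / (n₁ + n₂ - 2) = [(30)(11.16²) + (14)(9.84²)] / 44 = 115.7256
SE = √(s_p²(1/n₁ + 1/n₂)) = √(115.7256 × (1/31 + 1/15)) = 3.3835
t = (x̄₁ - x̄₂) / SE = (49.70 - 58.05) / 3.3835 = -8.35 / 3.3835 = -2.468
p-value = 0.0176

Since p-value < α = 0.1, we reject H₀.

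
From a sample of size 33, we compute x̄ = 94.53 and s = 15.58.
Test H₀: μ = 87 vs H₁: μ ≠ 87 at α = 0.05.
One-sample t-test:
H₀: μ = 87
H₁: μ ≠ 87
df = n - 1 = 32
t = (x̄ - μ₀) / (s/√n) = (94.53 - 87) / (15.58/√33) = 2.776
p-value = 0.0091

Since p-value < α = 0.05, we reject H₀.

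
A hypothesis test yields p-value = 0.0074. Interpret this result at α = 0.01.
Since p = 0.0074 < α = 0.01, reject H₀.
There is sufficient evidence to reject the null hypothesis; the result is statistically significant at the 0.01 level.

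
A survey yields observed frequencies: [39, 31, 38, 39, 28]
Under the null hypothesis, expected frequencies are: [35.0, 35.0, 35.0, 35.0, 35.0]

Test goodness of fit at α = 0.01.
Chi-square goodness of fit test:
H₀: observed counts match expected distribution
H₁: observed counts differ from expected distribution
df = k - 1 = 4
χ² = Σ(O - E)²/E
   = (39 - 35.0)²/35.0 + (31 - 35.0)²/35.0 + (38 - 35.0)²/35.0 + (39 - 35.0)²/35.0 + (28 - 35.0)²/35.0
   = 0.457 + 0.457 + 0.257 + 0.457 + 1.400
   = 3.03
p-value = 0.5531

Since p-value > α = 0.01, we fail to reject H₀.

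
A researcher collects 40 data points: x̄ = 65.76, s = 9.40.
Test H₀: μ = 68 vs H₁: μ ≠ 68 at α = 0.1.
One-sample t-test:
H₀: μ = 68
H₁: μ ≠ 68
df = n - 1 = 39
t = (x̄ - μ₀) / (s/√n) = (65.76 - 68) / (9.40/√40) = -1.507
p-value = 0.1398

Since p-value > α = 0.1, we fail to reject H₀.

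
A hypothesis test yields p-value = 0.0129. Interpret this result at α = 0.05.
Since p = 0.0129 < α = 0.05, reject H₀.
There is sufficient evidence to reject the null hypothesis; the result is statistically significant at the 0.05 level.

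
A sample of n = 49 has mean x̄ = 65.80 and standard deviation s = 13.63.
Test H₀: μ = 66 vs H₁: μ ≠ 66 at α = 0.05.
One-sample t-test:
H₀: μ = 66
H₁: μ ≠ 66
df = n - 1 = 48
t = (x̄ - μ₀) / (s/√n) = (65.80 - 66) / (13.63/√49) = -0.103
p-value = 0.9186

Since p-value > α = 0.05, we fail to reject H₀.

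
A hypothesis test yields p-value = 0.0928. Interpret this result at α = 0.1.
Since p = 0.0928 < α = 0.1, reject H₀.
There is sufficient evidence to reject the null hypothesis; the result is statistically significant at the 0.1 level.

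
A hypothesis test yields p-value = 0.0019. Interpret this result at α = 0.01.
Since p = 0.0019 < α = 0.01, reject H₀.
There is sufficient evidence to reject the null hypothesis; the result is statistically significant at the 0.01 level.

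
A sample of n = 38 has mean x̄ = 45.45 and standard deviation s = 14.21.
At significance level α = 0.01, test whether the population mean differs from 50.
One-sample t-test:
H₀: μ = 50
H₁: μ ≠ 50
df = n - 1 = 37
t = (x̄ - μ₀) / (s/√n) = (45.45 - 50) / (14.21/√38) = -1.974
p-value = 0.0559

Since p-value > α = 0.01, we fail to reject H₀.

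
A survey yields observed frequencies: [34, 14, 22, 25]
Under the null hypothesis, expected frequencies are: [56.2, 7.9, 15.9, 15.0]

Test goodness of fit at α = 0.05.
Chi-square goodness of fit test:
H₀: observed counts match expected distribution
H₁: observed counts differ from expected distribution
df = k - 1 = 3
χ² = Σ(O - E)²/E
   = (34 - 56.2)²/56.2 + (14 - 7.9)²/7.9 + (22 - 15.9)²/15.9 + (25 - 15.0)²/15.0
   = 8.769 + 4.710 + 2.340 + 6.667
   = 22.49
p-value = 0.0001

Since p-value < α = 0.05, we reject H₀.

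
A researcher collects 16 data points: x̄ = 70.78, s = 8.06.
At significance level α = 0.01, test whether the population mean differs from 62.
One-sample t-test:
H₀: μ = 62
H₁: μ ≠ 62
df = n - 1 = 15
t = (x̄ - μ₀) / (s/√n) = (70.78 - 62) / (8.06/√16) = 4.357
p-value = 0.0006

Since p-value < α = 0.01, we reject H₀.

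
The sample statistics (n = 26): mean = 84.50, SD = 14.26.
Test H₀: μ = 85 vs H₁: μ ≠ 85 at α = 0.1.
One-sample t-test:
H₀: μ = 85
H₁: μ ≠ 85
df = n - 1 = 25
t = (x̄ - μ₀) / (s/√n) = (84.50 - 85) / (14.26/√26) = -0.179
p-value = 0.8595

Since p-value > α = 0.1, we fail to reject H₀.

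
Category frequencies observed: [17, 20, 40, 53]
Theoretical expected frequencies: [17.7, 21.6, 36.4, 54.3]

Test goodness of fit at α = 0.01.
Chi-square goodness of fit test:
H₀: observed counts match expected distribution
H₁: observed counts differ from expected distribution
df = k - 1 = 3
χ² = Σ(O - E)²/E
   = (17 - 17.7)²/17.7 + (20 - 21.6)²/21.6 + (40 - 36.4)²/36.4 + (53 - 54.3)²/54.3
   = 0.028 + 0.119 + 0.356 + 0.031
   = 0.53
p-value = 0.9115

Since p-value > α = 0.01, we fail to reject H₀.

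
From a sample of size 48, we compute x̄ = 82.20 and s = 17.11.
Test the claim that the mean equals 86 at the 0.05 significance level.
One-sample t-test:
H₀: μ = 86
H₁: μ ≠ 86
df = n - 1 = 47
t = (x̄ - μ₀) / (s/√n) = (82.20 - 86) / (17.11/√48) = -1.539
p-value = 0.1306

Since p-value > α = 0.05, we fail to reject H₀.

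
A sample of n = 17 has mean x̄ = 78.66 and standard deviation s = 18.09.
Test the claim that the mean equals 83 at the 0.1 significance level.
One-sample t-test:
H₀: μ = 83
H₁: μ ≠ 83
df = n - 1 = 16
t = (x̄ - μ₀) / (s/√n) = (78.66 - 83) / (18.09/√17) = -0.989
p-value = 0.3373

Since p-value > α = 0.1, we fail to reject H₀.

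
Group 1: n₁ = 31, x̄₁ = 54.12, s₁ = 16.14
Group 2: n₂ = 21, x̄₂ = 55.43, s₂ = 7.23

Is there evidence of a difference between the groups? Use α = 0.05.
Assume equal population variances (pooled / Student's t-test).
Student's two-sample t-test (equal variances):
H₀: μ₁ = μ₂
H₁: μ₁ ≠ μ₂
df = n₁ + n₂ - 2 = 50
Pooled variance s_p² = [(n₁-1)s₁² + (n₂-1)s₂²] / (n₁ + n₂ - 2) = [(30)(16.14²) + (20)(7.23²)] / 50 = 177.2089
SE = √(s_p²(1/n₁ + 1/n₂)) = √(177.2089 × (1/31 + 1/21)) = 3.7623
t = (x̄₁ - x̄₂) / SE = (54.12 - 55.43) / 3.7623 = -1.31 / 3.7623 = -0.348
p-value = 0.7292

Since p-value > α = 0.05, we fail to reject H₀.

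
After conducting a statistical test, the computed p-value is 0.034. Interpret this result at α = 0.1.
Since p = 0.034 < α = 0.1, reject H₀.
There is sufficient evidence to reject the null hypothesis; the result is statistically significant at the 0.1 level.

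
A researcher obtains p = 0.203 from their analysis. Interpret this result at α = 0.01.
Since p = 0.203 > α = 0.01, fail to reject H₀.
There is insufficient evidence to reject the null hypothesis; the result is not statistically significant at the 0.01 level.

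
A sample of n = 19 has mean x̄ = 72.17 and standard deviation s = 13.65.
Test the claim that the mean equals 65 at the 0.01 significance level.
One-sample t-test:
H₀: μ = 65
H₁: μ ≠ 65
df = n - 1 = 18
t = (x̄ - μ₀) / (s/√n) = (72.17 - 65) / (13.65/√19) = 2.290
p-value = 0.0343

Since p-value > α = 0.01, we fail to reject H₀.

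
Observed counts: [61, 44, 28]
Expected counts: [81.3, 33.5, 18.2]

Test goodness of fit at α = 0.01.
Chi-square goodness of fit test:
H₀: observed counts match expected distribution
H₁: observed counts differ from expected distribution
df = k - 1 = 2
χ² = Σ(O - E)²/E
   = (61 - 81.3)²/81.3 + (44 - 33.5)²/33.5 + (28 - 18.2)²/18.2
   = 5.069 + 3.291 + 5.277
   = 13.64
p-value = 0.0011

Since p-value < α = 0.01, we reject H₀.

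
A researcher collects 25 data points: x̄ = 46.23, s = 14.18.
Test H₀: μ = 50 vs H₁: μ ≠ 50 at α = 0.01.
One-sample t-test:
H₀: μ = 50
H₁: μ ≠ 50
df = n - 1 = 24
t = (x̄ - μ₀) / (s/√n) = (46.23 - 50) / (14.18/√25) = -1.329
p-value = 0.1962

Since p-value > α = 0.01, we fail to reject H₀.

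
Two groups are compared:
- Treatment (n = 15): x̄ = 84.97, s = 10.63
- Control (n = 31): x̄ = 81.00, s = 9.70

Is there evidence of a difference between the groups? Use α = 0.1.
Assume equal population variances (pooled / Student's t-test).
Student's two-sample t-test (equal variances):
H₀: μ₁ = μ₂
H₁: μ₁ ≠ μ₂
df = n₁ + n₂ - 2 = 44
Pooled variance s_p² = [(n₁-1)s₁² + (n₂-1)s₂²] / (n₁ + n₂ - 2) = [(14)(10.63²) + (30)(9.70²)] / 44 = 100.1058
SE = √(s_p²(1/n₁ + 1/n₂)) = √(100.1058 × (1/15 + 1/31)) = 3.1469
t = (x̄₁ - x̄₂) / SE = (84.97 - 81.00) / 3.1469 = 3.97 / 3.1469 = 1.262
p-value = 0.2138

Since p-value > α = 0.1, we fail to reject H₀.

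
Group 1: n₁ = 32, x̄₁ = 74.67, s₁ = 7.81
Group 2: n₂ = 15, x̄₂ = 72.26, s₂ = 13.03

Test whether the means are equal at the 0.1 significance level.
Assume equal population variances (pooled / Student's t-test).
Student's two-sample t-test (equal variances):
H₀: μ₁ = μ₂
H₁: μ₁ ≠ μ₂
df = n₁ + n₂ - 2 = 45
Pooled variance s_p² = [(n₁-1)s₁² + (n₂-1)s₂²] / (n₁ + n₂ - 2) = [(31)(7.81²) + (14)(13.03²)] / 45 = 94.8403
SE = √(s_p²(1/n₁ + 1/n₂)) = √(94.8403 × (1/32 + 1/15)) = 3.0474
t = (x̄₁ - x̄₂) / SE = (74.67 - 72.26) / 3.0474 = 2.41 / 3.0474 = 0.791
p-value = 0.4332

Since p-value > α = 0.1, we fail to reject H₀.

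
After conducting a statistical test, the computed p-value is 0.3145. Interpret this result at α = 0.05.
Since p = 0.3145 > α = 0.05, fail to reject H₀.
There is insufficient evidence to reject the null hypothesis; the result is not statistically significant at the 0.05 level.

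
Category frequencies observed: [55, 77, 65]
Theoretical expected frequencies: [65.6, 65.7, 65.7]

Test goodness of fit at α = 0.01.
Chi-square goodness of fit test:
H₀: observed counts match expected distribution
H₁: observed counts differ from expected distribution
df = k - 1 = 2
χ² = Σ(O - E)²/E
   = (55 - 65.6)²/65.6 + (77 - 65.7)²/65.7 + (65 - 65.7)²/65.7
   = 1.713 + 1.944 + 0.007
   = 3.66
p-value = 0.1601

Since p-value > α = 0.01, we fail to reject H₀.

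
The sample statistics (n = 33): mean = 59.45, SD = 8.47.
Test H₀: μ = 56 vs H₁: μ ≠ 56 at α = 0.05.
One-sample t-test:
H₀: μ = 56
H₁: μ ≠ 56
df = n - 1 = 32
t = (x̄ - μ₀) / (s/√n) = (59.45 - 56) / (8.47/√33) = 2.340
p-value = 0.0257

Since p-value < α = 0.05, we reject H₀.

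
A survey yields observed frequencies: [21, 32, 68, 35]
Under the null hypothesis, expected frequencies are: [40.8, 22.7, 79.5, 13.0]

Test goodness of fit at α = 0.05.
Chi-square goodness of fit test:
H₀: observed counts match expected distribution
H₁: observed counts differ from expected distribution
df = k - 1 = 3
χ² = Σ(O - E)²/E
   = (21 - 40.8)²/40.8 + (32 - 22.7)²/22.7 + (68 - 79.5)²/79.5 + (35 - 13.0)²/13.0
   = 9.609 + 3.810 + 1.664 + 37.231
   = 52.31
p-value < 0.0001

Since p-value < α = 0.05, we reject H₀.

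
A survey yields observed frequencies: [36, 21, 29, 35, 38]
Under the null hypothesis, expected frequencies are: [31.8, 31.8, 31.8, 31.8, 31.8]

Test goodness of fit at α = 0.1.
Chi-square goodness of fit test:
H₀: observed counts match expected distribution
H₁: observed counts differ from expected distribution
df = k - 1 = 4
χ² = Σ(O - E)²/E
   = (36 - 31.8)²/31.8 + (21 - 31.8)²/31.8 + (29 - 31.8)²/31.8 + (35 - 31.8)²/31.8 + (38 - 31.8)²/31.8
   = 0.555 + 3.668 + 0.247 + 0.322 + 1.209
   = 6.00
p-value = 0.1991

Since p-value > α = 0.1, we fail to reject H₀.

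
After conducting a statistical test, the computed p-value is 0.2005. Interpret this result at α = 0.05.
Since p = 0.2005 > α = 0.05, fail to reject H₀.
There is insufficient evidence to reject the null hypothesis; the result is not statistically significant at the 0.05 level.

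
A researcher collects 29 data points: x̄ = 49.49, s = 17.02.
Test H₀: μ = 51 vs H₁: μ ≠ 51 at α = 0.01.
One-sample t-test:
H₀: μ = 51
H₁: μ ≠ 51
df = n - 1 = 28
t = (x̄ - μ₀) / (s/√n) = (49.49 - 51) / (17.02/√29) = -0.478
p-value = 0.6365

Since p-value > α = 0.01, we fail to reject H₀.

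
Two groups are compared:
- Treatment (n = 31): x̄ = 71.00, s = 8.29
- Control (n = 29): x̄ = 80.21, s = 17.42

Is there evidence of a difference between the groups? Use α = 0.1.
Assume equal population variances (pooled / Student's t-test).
Student's two-sample t-test (equal variances):
H₀: μ₁ = μ₂
H₁: μ₁ ≠ μ₂
df = n₁ + n₂ - 2 = 58
Pooled variance s_p² = [(n₁-1)s₁² + (n₂-1)s₂²] / (n₁ + n₂ - 2) = [(30)(8.29²) + (28)(17.42²)] / 58 = 182.0431
SE = √(s_p²(1/n₁ + 1/n₂)) = √(182.0431 × (1/31 + 1/29)) = 3.4856
t = (x̄₁ - x̄₂) / SE = (71.00 - 80.21) / 3.4856 = -9.21 / 3.4856 = -2.642
p-value = 0.0106

Since p-value < α = 0.1, we reject H₀.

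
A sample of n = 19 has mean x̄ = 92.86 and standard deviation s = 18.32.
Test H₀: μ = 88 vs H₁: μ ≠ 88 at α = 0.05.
One-sample t-test:
H₀: μ = 88
H₁: μ ≠ 88
df = n - 1 = 18
t = (x̄ - μ₀) / (s/√n) = (92.86 - 88) / (18.32/√19) = 1.156
p-value = 0.2627

Since p-value > α = 0.05, we fail to reject H₀.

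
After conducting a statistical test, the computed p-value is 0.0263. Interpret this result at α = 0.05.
Since p = 0.0263 < α = 0.05, reject H₀.
There is sufficient evidence to reject the null hypothesis; the result is statistically significant at the 0.05 level.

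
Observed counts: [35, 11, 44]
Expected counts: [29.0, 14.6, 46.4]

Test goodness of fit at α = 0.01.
Chi-square goodness of fit test:
H₀: observed counts match expected distribution
H₁: observed counts differ from expected distribution
df = k - 1 = 2
χ² = Σ(O - E)²/E
   = (35 - 29.0)²/29.0 + (11 - 14.6)²/14.6 + (44 - 46.4)²/46.4
   = 1.241 + 0.888 + 0.124
   = 2.25
p-value = 0.3241

Since p-value > α = 0.01, we fail to reject H₀.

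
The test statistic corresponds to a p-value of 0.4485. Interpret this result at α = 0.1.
Since p = 0.4485 > α = 0.1, fail to reject H₀.
There is insufficient evidence to reject the null hypothesis; the result is not statistically significant at the 0.1 level.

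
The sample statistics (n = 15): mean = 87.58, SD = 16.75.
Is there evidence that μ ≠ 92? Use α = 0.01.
One-sample t-test:
H₀: μ = 92
H₁: μ ≠ 92
df = n - 1 = 14
t = (x̄ - μ₀) / (s/√n) = (87.58 - 92) / (16.75/√15) = -1.022
p-value = 0.3241

Since p-value > α = 0.01, we fail to reject H₀.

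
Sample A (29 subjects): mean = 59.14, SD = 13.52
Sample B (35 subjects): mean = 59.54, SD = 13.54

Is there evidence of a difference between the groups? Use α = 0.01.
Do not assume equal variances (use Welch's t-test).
Welch's two-sample t-test:
H₀: μ₁ = μ₂
H₁: μ₁ ≠ μ₂
s₁²/n₁ = 13.52²/29 = 6.3031,  s₂²/n₂ = 13.54²/35 = 5.2380
SE = √(s₁²/n₁ + s₂²/n₂) = √(6.3031 + 5.2380) = 3.3972
df (Welch-Satterthwaite) = (s₁²/n₁ + s₂²/n₂)² / [(s₁²/n₁)²/(n₁-1) + (s₂²/n₂)²/(n₂-1)] ≈ 59.84
t = (x̄₁ - x̄₂) / SE = (59.14 - 59.54) / 3.3972 = -0.40 / 3.3972 = -0.118
p-value = 0.9067

Since p-value > α = 0.01, we fail to reject H₀.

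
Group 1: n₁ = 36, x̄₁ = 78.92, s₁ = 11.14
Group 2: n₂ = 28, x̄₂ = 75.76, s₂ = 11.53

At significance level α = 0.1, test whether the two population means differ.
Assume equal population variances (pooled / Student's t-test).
Student's two-sample t-test (equal variances):
H₀: μ₁ = μ₂
H₁: μ₁ ≠ μ₂
df = n₁ + n₂ - 2 = 62
Pooled variance s_p² = [(n₁-1)s₁² + (n₂-1)s₂²] / (n₁ + n₂ - 2) = [(35)(11.14²) + (27)(11.53²)] / 62 = 127.9498
SE = √(s_p²(1/n₁ + 1/n₂)) = √(127.9498 × (1/36 + 1/28)) = 2.8502
t = (x̄₁ - x̄₂) / SE = (78.92 - 75.76) / 2.8502 = 3.16 / 2.8502 = 1.109
p-value = 0.2718

Since p-value > α = 0.1, we fail to reject H₀.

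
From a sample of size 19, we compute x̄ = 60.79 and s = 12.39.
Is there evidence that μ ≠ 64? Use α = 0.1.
One-sample t-test:
H₀: μ = 64
H₁: μ ≠ 64
df = n - 1 = 18
t = (x̄ - μ₀) / (s/√n) = (60.79 - 64) / (12.39/√19) = -1.129
p-value = 0.2736

Since p-value > α = 0.1, we fail to reject H₀.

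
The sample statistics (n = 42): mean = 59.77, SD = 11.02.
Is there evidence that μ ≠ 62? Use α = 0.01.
One-sample t-test:
H₀: μ = 62
H₁: μ ≠ 62
df = n - 1 = 41
t = (x̄ - μ₀) / (s/√n) = (59.77 - 62) / (11.02/√42) = -1.311
p-value = 0.1970

Since p-value > α = 0.01, we fail to reject H₀.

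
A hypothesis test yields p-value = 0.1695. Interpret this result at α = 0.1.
Since p = 0.1695 > α = 0.1, fail to reject H₀.
There is insufficient evidence to reject the null hypothesis; the result is not statistically significant at the 0.1 level.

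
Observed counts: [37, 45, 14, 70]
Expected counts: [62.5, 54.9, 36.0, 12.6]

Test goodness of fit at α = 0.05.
Chi-square goodness of fit test:
H₀: observed counts match expected distribution
H₁: observed counts differ from expected distribution
df = k - 1 = 3
χ² = Σ(O - E)²/E
   = (37 - 62.5)²/62.5 + (45 - 54.9)²/54.9 + (14 - 36.0)²/36.0 + (70 - 12.6)²/12.6
   = 10.404 + 1.785 + 13.444 + 261.489
   = 287.12
p-value < 0.0001

Since p-value < α = 0.05, we reject H₀.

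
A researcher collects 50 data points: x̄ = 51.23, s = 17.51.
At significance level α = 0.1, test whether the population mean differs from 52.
One-sample t-test:
H₀: μ = 52
H₁: μ ≠ 52
df = n - 1 = 49
t = (x̄ - μ₀) / (s/√n) = (51.23 - 52) / (17.51/√50) = -0.311
p-value = 0.7572

Since p-value > α = 0.1, we fail to reject H₀.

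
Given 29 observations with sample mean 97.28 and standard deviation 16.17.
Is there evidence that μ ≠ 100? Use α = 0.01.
One-sample t-test:
H₀: μ = 100
H₁: μ ≠ 100
df = n - 1 = 28
t = (x̄ - μ₀) / (s/√n) = (97.28 - 100) / (16.17/√29) = -0.906
p-value = 0.3727

Since p-value > α = 0.01, we fail to reject H₀.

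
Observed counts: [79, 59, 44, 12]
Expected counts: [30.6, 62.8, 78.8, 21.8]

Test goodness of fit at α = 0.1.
Chi-square goodness of fit test:
H₀: observed counts match expected distribution
H₁: observed counts differ from expected distribution
df = k - 1 = 3
χ² = Σ(O - E)²/E
   = (79 - 30.6)²/30.6 + (59 - 62.8)²/62.8 + (44 - 78.8)²/78.8 + (12 - 21.8)²/21.8
   = 76.554 + 0.230 + 15.369 + 4.406
   = 96.56
p-value < 0.0001

Since p-value < α = 0.1, we reject H₀.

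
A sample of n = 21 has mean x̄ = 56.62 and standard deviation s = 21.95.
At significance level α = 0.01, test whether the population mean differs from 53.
One-sample t-test:
H₀: μ = 53
H₁: μ ≠ 53
df = n - 1 = 20
t = (x̄ - μ₀) / (s/√n) = (56.62 - 53) / (21.95/√21) = 0.756
p-value = 0.4586

Since p-value > α = 0.01, we fail to reject H₀.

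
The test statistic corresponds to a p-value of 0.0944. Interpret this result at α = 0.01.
Since p = 0.0944 > α = 0.01, fail to reject H₀.
There is insufficient evidence to reject the null hypothesis; the result is not statistically significant at the 0.01 level.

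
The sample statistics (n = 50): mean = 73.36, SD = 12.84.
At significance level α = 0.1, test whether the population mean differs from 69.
One-sample t-test:
H₀: μ = 69
H₁: μ ≠ 69
df = n - 1 = 49
t = (x̄ - μ₀) / (s/√n) = (73.36 - 69) / (12.84/√50) = 2.401
p-value = 0.0202

Since p-value < α = 0.1, we reject H₀.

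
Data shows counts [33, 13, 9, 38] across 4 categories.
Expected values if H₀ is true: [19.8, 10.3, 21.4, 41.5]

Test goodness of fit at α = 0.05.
Chi-square goodness of fit test:
H₀: observed counts match expected distribution
H₁: observed counts differ from expected distribution
df = k - 1 = 3
χ² = Σ(O - E)²/E
   = (33 - 19.8)²/19.8 + (13 - 10.3)²/10.3 + (9 - 21.4)²/21.4 + (38 - 41.5)²/41.5
   = 8.800 + 0.708 + 7.185 + 0.295
   = 16.99
p-value = 0.0007

Since p-value < α = 0.05, we reject H₀.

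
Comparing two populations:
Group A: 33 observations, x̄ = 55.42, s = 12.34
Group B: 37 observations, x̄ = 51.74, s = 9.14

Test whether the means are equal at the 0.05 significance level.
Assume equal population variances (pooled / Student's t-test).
Student's two-sample t-test (equal variances):
H₀: μ₁ = μ₂
H₁: μ₁ ≠ μ₂
df = n₁ + n₂ - 2 = 68
Pooled variance s_p² = [(n₁-1)s₁² + (n₂-1)s₂²] / (n₁ + n₂ - 2) = [(32)(12.34²) + (36)(9.14²)] / 68 = 115.8860
SE = √(s_p²(1/n₁ + 1/n₂)) = √(115.8860 × (1/33 + 1/37)) = 2.5775
t = (x̄₁ - x̄₂) / SE = (55.42 - 51.74) / 2.5775 = 3.68 / 2.5775 = 1.428
p-value = 0.1580

Since p-value > α = 0.05, we fail to reject H₀.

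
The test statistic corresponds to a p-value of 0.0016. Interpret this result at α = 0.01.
Since p = 0.0016 < α = 0.01, reject H₀.
There is sufficient evidence to reject the null hypothesis; the result is statistically significant at the 0.01 level.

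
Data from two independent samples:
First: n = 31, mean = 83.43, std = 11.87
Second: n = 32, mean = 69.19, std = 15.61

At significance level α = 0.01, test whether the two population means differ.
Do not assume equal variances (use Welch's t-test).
Welch's two-sample t-test:
H₀: μ₁ = μ₂
H₁: μ₁ ≠ μ₂
s₁²/n₁ = 11.87²/31 = 4.5451,  s₂²/n₂ = 15.61²/32 = 7.6148
SE = √(s₁²/n₁ + s₂²/n₂) = √(4.5451 + 7.6148) = 3.4871
df (Welch-Satterthwaite) = (s₁²/n₁ + s₂²/n₂)² / [(s₁²/n₁)²/(n₁-1) + (s₂²/n₂)²/(n₂-1)] ≈ 57.78
t = (x̄₁ - x̄₂) / SE = (83.43 - 69.19) / 3.4871 = 14.24 / 3.4871 = 4.084
p-value = 0.0001

Since p-value < α = 0.01, we reject H₀.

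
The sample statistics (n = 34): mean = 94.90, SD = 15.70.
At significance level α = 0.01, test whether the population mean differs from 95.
One-sample t-test:
H₀: μ = 95
H₁: μ ≠ 95
df = n - 1 = 33
t = (x̄ - μ₀) / (s/√n) = (94.90 - 95) / (15.70/√34) = -0.037
p-value = 0.9706

Since p-value > α = 0.01, we fail to reject H₀.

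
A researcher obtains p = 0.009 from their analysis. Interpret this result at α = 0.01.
Since p = 0.009 < α = 0.01, reject H₀.
There is sufficient evidence to reject the null hypothesis; the result is statistically significant at the 0.01 level.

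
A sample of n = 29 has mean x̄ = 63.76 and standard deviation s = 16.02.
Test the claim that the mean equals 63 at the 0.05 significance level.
One-sample t-test:
H₀: μ = 63
H₁: μ ≠ 63
df = n - 1 = 28
t = (x̄ - μ₀) / (s/√n) = (63.76 - 63) / (16.02/√29) = 0.255
p-value = 0.8002

Since p-value > α = 0.05, we fail to reject H₀.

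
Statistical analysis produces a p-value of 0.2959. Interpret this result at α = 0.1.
Since p = 0.2959 > α = 0.1, fail to reject H₀.
There is insufficient evidence to reject the null hypothesis; the result is not statistically significant at the 0.1 level.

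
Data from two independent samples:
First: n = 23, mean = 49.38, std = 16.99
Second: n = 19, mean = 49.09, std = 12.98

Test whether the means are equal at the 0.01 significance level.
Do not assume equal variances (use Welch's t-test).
Welch's two-sample t-test:
H₀: μ₁ = μ₂
H₁: μ₁ ≠ μ₂
s₁²/n₁ = 16.99²/23 = 12.5504,  s₂²/n₂ = 12.98²/19 = 8.8674
SE = √(s₁²/n₁ + s₂²/n₂) = √(12.5504 + 8.8674) = 4.6279
df (Welch-Satterthwaite) = (s₁²/n₁ + s₂²/n₂)² / [(s₁²/n₁)²/(n₁-1) + (s₂²/n₂)²/(n₂-1)] ≈ 39.79
t = (x̄₁ - x̄₂) / SE = (49.38 - 49.09) / 4.6279 = 0.29 / 4.6279 = 0.063
p-value = 0.9503

Since p-value > α = 0.01, we fail to reject H₀.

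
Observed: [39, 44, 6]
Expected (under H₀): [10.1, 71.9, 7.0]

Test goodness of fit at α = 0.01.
Chi-square goodness of fit test:
H₀: observed counts match expected distribution
H₁: observed counts differ from expected distribution
df = k - 1 = 2
χ² = Σ(O - E)²/E
   = (39 - 10.1)²/10.1 + (44 - 71.9)²/71.9 + (6 - 7.0)²/7.0
   = 82.694 + 10.826 + 0.143
   = 93.66
p-value < 0.0001

Since p-value < α = 0.01, we reject H₀.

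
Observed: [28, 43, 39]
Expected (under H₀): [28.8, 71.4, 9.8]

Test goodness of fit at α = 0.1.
Chi-square goodness of fit test:
H₀: observed counts match expected distribution
H₁: observed counts differ from expected distribution
df = k - 1 = 2
χ² = Σ(O - E)²/E
   = (28 - 28.8)²/28.8 + (43 - 71.4)²/71.4 + (39 - 9.8)²/9.8
   = 0.022 + 11.296 + 87.004
   = 98.32
p-value < 0.0001

Since p-value < α = 0.1, we reject H₀.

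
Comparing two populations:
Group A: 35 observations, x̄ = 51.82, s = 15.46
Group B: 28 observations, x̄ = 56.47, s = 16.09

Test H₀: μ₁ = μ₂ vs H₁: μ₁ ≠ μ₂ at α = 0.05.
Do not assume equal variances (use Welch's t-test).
Welch's two-sample t-test:
H₀: μ₁ = μ₂
H₁: μ₁ ≠ μ₂
s₁²/n₁ = 15.46²/35 = 6.8289,  s₂²/n₂ = 16.09²/28 = 9.2460
SE = √(s₁²/n₁ + s₂²/n₂) = √(6.8289 + 9.2460) = 4.0094
df (Welch-Satterthwaite) = (s₁²/n₁ + s₂²/n₂)² / [(s₁²/n₁)²/(n₁-1) + (s₂²/n₂)²/(n₂-1)] ≈ 56.94
t = (x̄₁ - x̄₂) / SE = (51.82 - 56.47) / 4.0094 = -4.65 / 4.0094 = -1.160
p-value = 0.2510

Since p-value > α = 0.05, we fail to reject H₀.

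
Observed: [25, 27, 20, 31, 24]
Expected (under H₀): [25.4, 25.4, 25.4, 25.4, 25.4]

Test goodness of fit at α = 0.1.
Chi-square goodness of fit test:
H₀: observed counts match expected distribution
H₁: observed counts differ from expected distribution
df = k - 1 = 4
χ² = Σ(O - E)²/E
   = (25 - 25.4)²/25.4 + (27 - 25.4)²/25.4 + (20 - 25.4)²/25.4 + (31 - 25.4)²/25.4 + (24 - 25.4)²/25.4
   = 0.006 + 0.101 + 1.148 + 1.235 + 0.077
   = 2.57
p-value = 0.6327

Since p-value > α = 0.1, we fail to reject H₀.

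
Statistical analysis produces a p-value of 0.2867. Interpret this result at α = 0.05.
Since p = 0.2867 > α = 0.05, fail to reject H₀.
There is insufficient evidence to reject the null hypothesis; the result is not statistically significant at the 0.05 level.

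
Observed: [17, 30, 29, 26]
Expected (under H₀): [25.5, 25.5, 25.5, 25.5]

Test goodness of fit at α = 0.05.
Chi-square goodness of fit test:
H₀: observed counts match expected distribution
H₁: observed counts differ from expected distribution
df = k - 1 = 3
χ² = Σ(O - E)²/E
   = (17 - 25.5)²/25.5 + (30 - 25.5)²/25.5 + (29 - 25.5)²/25.5 + (26 - 25.5)²/25.5
   = 2.833 + 0.794 + 0.480 + 0.010
   = 4.12
p-value = 0.2490

Since p-value > α = 0.05, we fail to reject H₀.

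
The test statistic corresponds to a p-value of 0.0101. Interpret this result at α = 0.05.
Since p = 0.0101 < α = 0.05, reject H₀.
There is sufficient evidence to reject the null hypothesis; the result is statistically significant at the 0.05 level.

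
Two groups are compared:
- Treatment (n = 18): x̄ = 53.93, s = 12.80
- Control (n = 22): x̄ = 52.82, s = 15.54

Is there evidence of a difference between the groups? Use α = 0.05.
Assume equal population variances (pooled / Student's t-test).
Student's two-sample t-test (equal variances):
H₀: μ₁ = μ₂
H₁: μ₁ ≠ μ₂
df = n₁ + n₂ - 2 = 38
Pooled variance s_p² = [(n₁-1)s₁² + (n₂-1)s₂²] / (n₁ + n₂ - 2) = [(17)(12.80²) + (21)(15.54²)] / 38 = 206.7527
SE = √(s_p²(1/n₁ + 1/n₂)) = √(206.7527 × (1/18 + 1/22)) = 4.5699
t = (x̄₁ - x̄₂) / SE = (53.93 - 52.82) / 4.5699 = 1.11 / 4.5699 = 0.243
p-value = 0.8094

Since p-value > α = 0.05, we fail to reject H₀.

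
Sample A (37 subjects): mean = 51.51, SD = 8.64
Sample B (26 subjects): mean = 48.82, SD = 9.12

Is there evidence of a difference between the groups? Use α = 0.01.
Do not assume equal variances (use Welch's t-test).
Welch's two-sample t-test:
H₀: μ₁ = μ₂
H₁: μ₁ ≠ μ₂
s₁²/n₁ = 8.64²/37 = 2.0176,  s₂²/n₂ = 9.12²/26 = 3.1990
SE = √(s₁²/n₁ + s₂²/n₂) = √(2.0176 + 3.1990) = 2.2840
df (Welch-Satterthwaite) = (s₁²/n₁ + s₂²/n₂)² / [(s₁²/n₁)²/(n₁-1) + (s₂²/n₂)²/(n₂-1)] ≈ 52.09
t = (x̄₁ - x̄₂) / SE = (51.51 - 48.82) / 2.2840 = 2.69 / 2.2840 = 1.178
p-value = 0.2442

Since p-value > α = 0.01, we fail to reject H₀.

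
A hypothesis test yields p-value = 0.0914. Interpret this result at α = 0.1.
Since p = 0.0914 < α = 0.1, reject H₀.
There is sufficient evidence to reject the null hypothesis; the result is statistically significant at the 0.1 level.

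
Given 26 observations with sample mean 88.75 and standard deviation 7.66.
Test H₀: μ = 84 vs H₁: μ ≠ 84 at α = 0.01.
One-sample t-test:
H₀: μ = 84
H₁: μ ≠ 84
df = n - 1 = 25
t = (x̄ - μ₀) / (s/√n) = (88.75 - 84) / (7.66/√26) = 3.162
p-value = 0.0041

Since p-value < α = 0.01, we reject H₀.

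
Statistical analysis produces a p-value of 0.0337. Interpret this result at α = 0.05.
Since p = 0.0337 < α = 0.05, reject H₀.
There is sufficient evidence to reject the null hypothesis; the result is statistically significant at the 0.05 level.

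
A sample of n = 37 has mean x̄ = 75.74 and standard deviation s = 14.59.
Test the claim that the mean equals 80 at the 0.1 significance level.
One-sample t-test:
H₀: μ = 80
H₁: μ ≠ 80
df = n - 1 = 36
t = (x̄ - μ₀) / (s/√n) = (75.74 - 80) / (14.59/√37) = -1.776
p-value = 0.0842

Since p-value < α = 0.1, we reject H₀.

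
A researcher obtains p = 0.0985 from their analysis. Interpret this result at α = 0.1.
Since p = 0.0985 < α = 0.1, reject H₀.
There is sufficient evidence to reject the null hypothesis; the result is statistically significant at the 0.1 level.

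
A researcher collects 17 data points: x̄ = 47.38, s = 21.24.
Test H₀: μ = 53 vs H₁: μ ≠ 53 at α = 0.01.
One-sample t-test:
H₀: μ = 53
H₁: μ ≠ 53
df = n - 1 = 16
t = (x̄ - μ₀) / (s/√n) = (47.38 - 53) / (21.24/√17) = -1.091
p-value = 0.2915

Since p-value > α = 0.01, we fail to reject H₀.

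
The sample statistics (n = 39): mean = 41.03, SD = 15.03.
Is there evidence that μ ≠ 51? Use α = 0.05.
One-sample t-test:
H₀: μ = 51
H₁: μ ≠ 51
df = n - 1 = 38
t = (x̄ - μ₀) / (s/√n) = (41.03 - 51) / (15.03/√39) = -4.143
p-value = 0.0002

Since p-value < α = 0.05, we reject H₀.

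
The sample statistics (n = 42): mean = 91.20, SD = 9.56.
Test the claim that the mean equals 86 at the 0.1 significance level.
One-sample t-test:
H₀: μ = 86
H₁: μ ≠ 86
df = n - 1 = 41
t = (x̄ - μ₀) / (s/√n) = (91.20 - 86) / (9.56/√42) = 3.525
p-value = 0.0011

Since p-value < α = 0.1, we reject H₀.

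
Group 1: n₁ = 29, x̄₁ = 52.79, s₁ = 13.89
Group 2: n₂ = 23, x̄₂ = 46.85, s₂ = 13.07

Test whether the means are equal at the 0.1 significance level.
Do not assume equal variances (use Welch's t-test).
Welch's two-sample t-test:
H₀: μ₁ = μ₂
H₁: μ₁ ≠ μ₂
s₁²/n₁ = 13.89²/29 = 6.6528,  s₂²/n₂ = 13.07²/23 = 7.4272
SE = √(s₁²/n₁ + s₂²/n₂) = √(6.6528 + 7.4272) = 3.7523
df (Welch-Satterthwaite) = (s₁²/n₁ + s₂²/n₂)² / [(s₁²/n₁)²/(n₁-1) + (s₂²/n₂)²/(n₂-1)] ≈ 48.49
t = (x̄₁ - x̄₂) / SE = (52.79 - 46.85) / 3.7523 = 5.94 / 3.7523 = 1.583
p-value = 0.1199

Since p-value > α = 0.1, we fail to reject H₀.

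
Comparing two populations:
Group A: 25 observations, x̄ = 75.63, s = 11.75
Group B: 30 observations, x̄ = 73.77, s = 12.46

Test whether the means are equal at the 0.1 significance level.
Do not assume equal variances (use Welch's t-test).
Welch's two-sample t-test:
H₀: μ₁ = μ₂
H₁: μ₁ ≠ μ₂
s₁²/n₁ = 11.75²/25 = 5.5225,  s₂²/n₂ = 12.46²/30 = 5.1751
SE = √(s₁²/n₁ + s₂²/n₂) = √(5.5225 + 5.1751) = 3.2707
df (Welch-Satterthwaite) = (s₁²/n₁ + s₂²/n₂)² / [(s₁²/n₁)²/(n₁-1) + (s₂²/n₂)²/(n₂-1)] ≈ 52.15
t = (x̄₁ - x̄₂) / SE = (75.63 - 73.77) / 3.2707 = 1.86 / 3.2707 = 0.569
p-value = 0.5720

Since p-value > α = 0.1, we fail to reject H₀.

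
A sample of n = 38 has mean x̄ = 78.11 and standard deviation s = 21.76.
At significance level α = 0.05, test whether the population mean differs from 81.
One-sample t-test:
H₀: μ = 81
H₁: μ ≠ 81
df = n - 1 = 37
t = (x̄ - μ₀) / (s/√n) = (78.11 - 81) / (21.76/√38) = -0.819
p-value = 0.4182

Since p-value > α = 0.05, we fail to reject H₀.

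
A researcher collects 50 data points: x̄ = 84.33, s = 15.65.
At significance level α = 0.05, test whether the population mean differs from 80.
One-sample t-test:
H₀: μ = 80
H₁: μ ≠ 80
df = n - 1 = 49
t = (x̄ - μ₀) / (s/√n) = (84.33 - 80) / (15.65/√50) = 1.956
p-value = 0.0561

Since p-value > α = 0.05, we fail to reject H₀.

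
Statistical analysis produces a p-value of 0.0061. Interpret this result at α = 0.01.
Since p = 0.0061 < α = 0.01, reject H₀.
There is sufficient evidence to reject the null hypothesis; the result is statistically significant at the 0.01 level.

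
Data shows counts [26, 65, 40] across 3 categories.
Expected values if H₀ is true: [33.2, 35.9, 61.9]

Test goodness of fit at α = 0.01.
Chi-square goodness of fit test:
H₀: observed counts match expected distribution
H₁: observed counts differ from expected distribution
df = k - 1 = 2
χ² = Σ(O - E)²/E
   = (26 - 33.2)²/33.2 + (65 - 35.9)²/35.9 + (40 - 61.9)²/61.9
   = 1.561 + 23.588 + 7.748
   = 32.90
p-value < 0.0001

Since p-value < α = 0.01, we reject H₀.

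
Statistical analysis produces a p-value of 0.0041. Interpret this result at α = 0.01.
Since p = 0.0041 < α = 0.01, reject H₀.
There is sufficient evidence to reject the null hypothesis; the result is statistically significant at the 0.01 level.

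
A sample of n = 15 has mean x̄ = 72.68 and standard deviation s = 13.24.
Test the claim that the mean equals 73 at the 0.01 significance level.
One-sample t-test:
H₀: μ = 73
H₁: μ ≠ 73
df = n - 1 = 14
t = (x̄ - μ₀) / (s/√n) = (72.68 - 73) / (13.24/√15) = -0.094
p-value = 0.9267

Since p-value > α = 0.01, we fail to reject H₀.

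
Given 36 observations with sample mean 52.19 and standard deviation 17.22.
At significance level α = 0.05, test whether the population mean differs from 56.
One-sample t-test:
H₀: μ = 56
H₁: μ ≠ 56
df = n - 1 = 35
t = (x̄ - μ₀) / (s/√n) = (52.19 - 56) / (17.22/√36) = -1.328
p-value = 0.1929

Since p-value > α = 0.05, we fail to reject H₀.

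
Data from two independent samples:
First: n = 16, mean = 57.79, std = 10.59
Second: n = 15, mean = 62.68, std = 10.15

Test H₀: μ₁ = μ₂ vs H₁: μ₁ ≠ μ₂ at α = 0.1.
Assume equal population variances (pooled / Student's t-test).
Student's two-sample t-test (equal variances):
H₀: μ₁ = μ₂
H₁: μ₁ ≠ μ₂
df = n₁ + n₂ - 2 = 29
Pooled variance s_p² = [(n₁-1)s₁² + (n₂-1)s₂²] / (n₁ + n₂ - 2) = [(15)(10.59²) + (14)(10.15²)] / 29 = 107.7426
SE = √(s_p²(1/n₁ + 1/n₂)) = √(107.7426 × (1/16 + 1/15)) = 3.7305
t = (x̄₁ - x̄₂) / SE = (57.79 - 62.68) / 3.7305 = -4.89 / 3.7305 = -1.311
p-value = 0.2002

Since p-value > α = 0.1, we fail to reject H₀.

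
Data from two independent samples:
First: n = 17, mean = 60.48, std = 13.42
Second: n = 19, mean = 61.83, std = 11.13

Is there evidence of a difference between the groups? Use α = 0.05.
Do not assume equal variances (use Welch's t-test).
Welch's two-sample t-test:
H₀: μ₁ = μ₂
H₁: μ₁ ≠ μ₂
s₁²/n₁ = 13.42²/17 = 10.5939,  s₂²/n₂ = 11.13²/19 = 6.5198
SE = √(s₁²/n₁ + s₂²/n₂) = √(10.5939 + 6.5198) = 4.1369
df (Welch-Satterthwaite) = (s₁²/n₁ + s₂²/n₂)² / [(s₁²/n₁)²/(n₁-1) + (s₂²/n₂)²/(n₂-1)] ≈ 31.24
t = (x̄₁ - x̄₂) / SE = (60.48 - 61.83) / 4.1369 = -1.35 / 4.1369 = -0.326
p-value = 0.7463

Since p-value > α = 0.05, we fail to reject H₀.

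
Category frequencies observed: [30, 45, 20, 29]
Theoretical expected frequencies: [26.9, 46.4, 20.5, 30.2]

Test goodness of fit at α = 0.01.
Chi-square goodness of fit test:
H₀: observed counts match expected distribution
H₁: observed counts differ from expected distribution
df = k - 1 = 3
χ² = Σ(O - E)²/E
   = (30 - 26.9)²/26.9 + (45 - 46.4)²/46.4 + (20 - 20.5)²/20.5 + (29 - 30.2)²/30.2
   = 0.357 + 0.042 + 0.012 + 0.048
   = 0.46
p-value = 0.9277

Since p-value > α = 0.01, we fail to reject H₀.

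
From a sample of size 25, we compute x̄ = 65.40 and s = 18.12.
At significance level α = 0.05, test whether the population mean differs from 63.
One-sample t-test:
H₀: μ = 63
H₁: μ ≠ 63
df = n - 1 = 24
t = (x̄ - μ₀) / (s/√n) = (65.40 - 63) / (18.12/√25) = 0.662
p-value = 0.5141

Since p-value > α = 0.05, we fail to reject H₀.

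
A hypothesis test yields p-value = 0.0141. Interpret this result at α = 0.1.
Since p = 0.0141 < α = 0.1, reject H₀.
There is sufficient evidence to reject the null hypothesis; the result is statistically significant at the 0.1 level.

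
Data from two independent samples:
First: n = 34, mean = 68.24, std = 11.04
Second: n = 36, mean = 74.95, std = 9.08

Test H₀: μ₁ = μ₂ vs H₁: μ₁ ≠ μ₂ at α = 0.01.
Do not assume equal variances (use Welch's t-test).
Welch's two-sample t-test:
H₀: μ₁ = μ₂
H₁: μ₁ ≠ μ₂
s₁²/n₁ = 11.04²/34 = 3.5848,  s₂²/n₂ = 9.08²/36 = 2.2902
SE = √(s₁²/n₁ + s₂²/n₂) = √(3.5848 + 2.2902) = 2.4238
df (Welch-Satterthwaite) = (s₁²/n₁ + s₂²/n₂)² / [(s₁²/n₁)²/(n₁-1) + (s₂²/n₂)²/(n₂-1)] ≈ 64.00
t = (x̄₁ - x̄₂) / SE = (68.24 - 74.95) / 2.4238 = -6.71 / 2.4238 = -2.768
p-value = 0.0074

Since p-value < α = 0.01, we reject H₀.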